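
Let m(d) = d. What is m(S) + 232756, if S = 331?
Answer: 233087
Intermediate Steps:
m(S) + 232756 = 331 + 232756 = 233087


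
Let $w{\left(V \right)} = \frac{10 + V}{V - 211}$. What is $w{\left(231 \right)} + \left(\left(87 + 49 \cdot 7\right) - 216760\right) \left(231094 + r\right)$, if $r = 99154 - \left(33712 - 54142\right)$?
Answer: $- \frac{1517243434559}{20} \approx -7.5862 \cdot 10^{10}$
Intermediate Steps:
$r = 119584$ ($r = 99154 - -20430 = 99154 + 20430 = 119584$)
$w{\left(V \right)} = \frac{10 + V}{-211 + V}$
$w{\left(231 \right)} + \left(\left(87 + 49 \cdot 7\right) - 216760\right) \left(231094 + r\right) = \frac{10 + 231}{-211 + 231} + \left(\left(87 + 49 \cdot 7\right) - 216760\right) \left(231094 + 119584\right) = \frac{1}{20} \cdot 241 + \left(\left(87 + 343\right) - 216760\right) 350678 = \frac{1}{20} \cdot 241 + \left(430 - 216760\right) 350678 = \frac{241}{20} - 75862171740 = - \frac{1517243434559}{20}$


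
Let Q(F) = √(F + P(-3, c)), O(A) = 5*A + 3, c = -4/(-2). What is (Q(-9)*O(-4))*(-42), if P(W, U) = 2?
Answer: 714*I*√7 ≈ 1889.1*I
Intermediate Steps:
c = 2 (c = -4*(-½) = 2)
O(A) = 3 + 5*A
Q(F) = √(2 + F) (Q(F) = √(F + 2) = √(2 + F))
(Q(-9)*O(-4))*(-42) = (√(2 - 9)*(3 + 5*(-4)))*(-42) = (√(-7)*(3 - 20))*(-42) = ((I*√7)*(-17))*(-42) = -17*I*√7*(-42) = 714*I*√7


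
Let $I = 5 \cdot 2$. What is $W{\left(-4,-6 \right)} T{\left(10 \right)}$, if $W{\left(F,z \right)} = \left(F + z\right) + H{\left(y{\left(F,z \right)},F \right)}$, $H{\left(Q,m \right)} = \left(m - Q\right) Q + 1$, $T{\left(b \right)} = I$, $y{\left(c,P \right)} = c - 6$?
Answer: $-690$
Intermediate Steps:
$y{\left(c,P \right)} = -6 + c$ ($y{\left(c,P \right)} = c - 6 = -6 + c$)
$I = 10$
$T{\left(b \right)} = 10$
$H{\left(Q,m \right)} = 1 + Q \left(m - Q\right)$ ($H{\left(Q,m \right)} = Q \left(m - Q\right) + 1 = 1 + Q \left(m - Q\right)$)
$W{\left(F,z \right)} = 1 + F + z - \left(-6 + F\right)^{2} + F \left(-6 + F\right)$ ($W{\left(F,z \right)} = \left(F + z\right) + \left(1 - \left(-6 + F\right)^{2} + \left(-6 + F\right) F\right) = \left(F + z\right) + \left(1 - \left(-6 + F\right)^{2} + F \left(-6 + F\right)\right) = 1 + F + z - \left(-6 + F\right)^{2} + F \left(-6 + F\right)$)
$W{\left(-4,-6 \right)} T{\left(10 \right)} = \left(-35 - 6 + 7 \left(-4\right)\right) 10 = \left(-35 - 6 - 28\right) 10 = \left(-69\right) 10 = -690$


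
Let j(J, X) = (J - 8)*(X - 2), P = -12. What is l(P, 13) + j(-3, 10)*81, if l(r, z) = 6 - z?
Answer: -7135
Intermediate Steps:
j(J, X) = (-8 + J)*(-2 + X)
l(P, 13) + j(-3, 10)*81 = (6 - 1*13) + (16 - 8*10 - 2*(-3) - 3*10)*81 = (6 - 13) + (16 - 80 + 6 - 30)*81 = -7 - 88*81 = -7 - 7128 = -7135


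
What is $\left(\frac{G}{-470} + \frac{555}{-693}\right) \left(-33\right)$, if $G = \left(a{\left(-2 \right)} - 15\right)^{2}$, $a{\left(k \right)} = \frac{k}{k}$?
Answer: $\frac{66113}{1645} \approx 40.19$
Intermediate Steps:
$a{\left(k \right)} = 1$
$G = 196$ ($G = \left(1 - 15\right)^{2} = \left(-14\right)^{2} = 196$)
$\left(\frac{G}{-470} + \frac{555}{-693}\right) \left(-33\right) = \left(\frac{196}{-470} + \frac{555}{-693}\right) \left(-33\right) = \left(196 \left(- \frac{1}{470}\right) + 555 \left(- \frac{1}{693}\right)\right) \left(-33\right) = \left(- \frac{98}{235} - \frac{185}{231}\right) \left(-33\right) = \left(- \frac{66113}{54285}\right) \left(-33\right) = \frac{66113}{1645}$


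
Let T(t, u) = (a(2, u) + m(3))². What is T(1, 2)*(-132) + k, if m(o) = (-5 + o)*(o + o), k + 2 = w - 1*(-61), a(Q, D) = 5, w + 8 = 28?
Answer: -6389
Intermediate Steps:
w = 20 (w = -8 + 28 = 20)
k = 79 (k = -2 + (20 - 1*(-61)) = -2 + (20 + 61) = -2 + 81 = 79)
m(o) = 2*o*(-5 + o) (m(o) = (-5 + o)*(2*o) = 2*o*(-5 + o))
T(t, u) = 49 (T(t, u) = (5 + 2*3*(-5 + 3))² = (5 + 2*3*(-2))² = (5 - 12)² = (-7)² = 49)
T(1, 2)*(-132) + k = 49*(-132) + 79 = -6468 + 79 = -6389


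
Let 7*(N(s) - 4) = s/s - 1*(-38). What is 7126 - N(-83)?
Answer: 49815/7 ≈ 7116.4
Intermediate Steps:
N(s) = 67/7 (N(s) = 4 + (s/s - 1*(-38))/7 = 4 + (1 + 38)/7 = 4 + (1/7)*39 = 4 + 39/7 = 67/7)
7126 - N(-83) = 7126 - 1*67/7 = 7126 - 67/7 = 49815/7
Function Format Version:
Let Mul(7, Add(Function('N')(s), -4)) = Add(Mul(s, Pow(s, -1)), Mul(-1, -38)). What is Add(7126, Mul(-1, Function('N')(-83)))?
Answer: Rational(49815, 7) ≈ 7116.4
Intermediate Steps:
Function('N')(s) = Rational(67, 7) (Function('N')(s) = Add(4, Mul(Rational(1, 7), Add(Mul(s, Pow(s, -1)), Mul(-1, -38)))) = Add(4, Mul(Rational(1, 7), Add(1, 38))) = Add(4, Mul(Rational(1, 7), 39)) = Add(4, Rational(39, 7)) = Rational(67, 7))
Add(7126, Mul(-1, Function('N')(-83))) = Add(7126, Mul(-1, Rational(67, 7))) = Add(7126, Rational(-67, 7)) = Rational(49815, 7)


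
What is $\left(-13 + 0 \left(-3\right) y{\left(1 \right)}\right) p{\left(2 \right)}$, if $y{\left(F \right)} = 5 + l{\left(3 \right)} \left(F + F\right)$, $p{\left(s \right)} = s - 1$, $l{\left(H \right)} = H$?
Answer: $-13$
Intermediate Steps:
$p{\left(s \right)} = -1 + s$ ($p{\left(s \right)} = s - 1 = -1 + s$)
$y{\left(F \right)} = 5 + 6 F$ ($y{\left(F \right)} = 5 + 3 \left(F + F\right) = 5 + 3 \cdot 2 F = 5 + 6 F$)
$\left(-13 + 0 \left(-3\right) y{\left(1 \right)}\right) p{\left(2 \right)} = \left(-13 + 0 \left(-3\right) \left(5 + 6 \cdot 1\right)\right) \left(-1 + 2\right) = \left(-13 + 0 \left(5 + 6\right)\right) 1 = \left(-13 + 0 \cdot 11\right) 1 = \left(-13 + 0\right) 1 = \left(-13\right) 1 = -13$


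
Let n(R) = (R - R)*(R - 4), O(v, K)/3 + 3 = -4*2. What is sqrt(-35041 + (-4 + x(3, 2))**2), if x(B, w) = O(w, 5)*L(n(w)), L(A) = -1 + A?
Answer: 30*I*sqrt(38) ≈ 184.93*I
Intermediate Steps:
O(v, K) = -33 (O(v, K) = -9 + 3*(-4*2) = -9 + 3*(-8) = -9 - 24 = -33)
n(R) = 0 (n(R) = 0*(-4 + R) = 0)
x(B, w) = 33 (x(B, w) = -33*(-1 + 0) = -33*(-1) = 33)
sqrt(-35041 + (-4 + x(3, 2))**2) = sqrt(-35041 + (-4 + 33)**2) = sqrt(-35041 + 29**2) = sqrt(-35041 + 841) = sqrt(-34200) = 30*I*sqrt(38)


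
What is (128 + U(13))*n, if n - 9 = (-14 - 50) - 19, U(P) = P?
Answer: -10434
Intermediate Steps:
n = -74 (n = 9 + ((-14 - 50) - 19) = 9 + (-64 - 19) = 9 - 83 = -74)
(128 + U(13))*n = (128 + 13)*(-74) = 141*(-74) = -10434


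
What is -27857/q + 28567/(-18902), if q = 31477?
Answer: -1425756473/594978254 ≈ -2.3963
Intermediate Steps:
-27857/q + 28567/(-18902) = -27857/31477 + 28567/(-18902) = -27857*1/31477 + 28567*(-1/18902) = -27857/31477 - 28567/18902 = -1425756473/594978254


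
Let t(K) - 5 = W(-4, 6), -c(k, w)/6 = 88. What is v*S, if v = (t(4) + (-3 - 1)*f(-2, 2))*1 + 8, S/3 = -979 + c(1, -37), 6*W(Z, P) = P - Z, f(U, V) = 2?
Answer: -30140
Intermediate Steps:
c(k, w) = -528 (c(k, w) = -6*88 = -528)
W(Z, P) = -Z/6 + P/6 (W(Z, P) = (P - Z)/6 = -Z/6 + P/6)
t(K) = 20/3 (t(K) = 5 + (-1/6*(-4) + (1/6)*6) = 5 + (2/3 + 1) = 5 + 5/3 = 20/3)
S = -4521 (S = 3*(-979 - 528) = 3*(-1507) = -4521)
v = 20/3 (v = (20/3 + (-3 - 1)*2)*1 + 8 = (20/3 - 4*2)*1 + 8 = (20/3 - 8)*1 + 8 = -4/3*1 + 8 = -4/3 + 8 = 20/3 ≈ 6.6667)
v*S = (20/3)*(-4521) = -30140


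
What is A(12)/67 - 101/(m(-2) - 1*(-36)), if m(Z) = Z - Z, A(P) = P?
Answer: -6335/2412 ≈ -2.6264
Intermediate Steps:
m(Z) = 0
A(12)/67 - 101/(m(-2) - 1*(-36)) = 12/67 - 101/(0 - 1*(-36)) = 12*(1/67) - 101/(0 + 36) = 12/67 - 101/36 = -6335/2412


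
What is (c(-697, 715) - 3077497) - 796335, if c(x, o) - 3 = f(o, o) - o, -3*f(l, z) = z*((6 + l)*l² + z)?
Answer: -263556290732/3 ≈ -8.7852e+10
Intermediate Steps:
f(l, z) = -z*(z + l²*(6 + l))/3 (f(l, z) = -z*((6 + l)*l² + z)/3 = -z*(l²*(6 + l) + z)/3 = -z*(z + l²*(6 + l))/3)
c(x, o) = 3 - o - o*(o + o³ + 6*o²)/3 (c(x, o) = 3 + (-o*(o + o³ + 6*o²)/3 - o) = 3 + (-o - o*(o + o³ + 6*o²)/3) = 3 - o - o*(o + o³ + 6*o²)/3)
(c(-697, 715) - 3077497) - 796335 = ((3 - 1*715 - ⅓*715²*(1 + 715² + 6*715)) - 3077497) - 796335 = ((3 - 715 - ⅓*511225*(1 + 511225 + 4290)) - 3077497) - 796335 = ((3 - 715 - ⅓*511225*515516) - 3077497) - 796335 = ((3 - 715 - 263544667100/3) - 3077497) - 796335 = (-263544669236/3 - 3077497) - 796335 = -263553901727/3 - 796335 = -263556290732/3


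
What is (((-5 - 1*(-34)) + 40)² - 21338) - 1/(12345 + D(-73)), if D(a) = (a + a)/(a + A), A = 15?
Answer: -5935859035/358078 ≈ -16577.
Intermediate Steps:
D(a) = 2*a/(15 + a) (D(a) = (a + a)/(a + 15) = (2*a)/(15 + a) = 2*a/(15 + a))
(((-5 - 1*(-34)) + 40)² - 21338) - 1/(12345 + D(-73)) = (((-5 - 1*(-34)) + 40)² - 21338) - 1/(12345 + 2*(-73)/(15 - 73)) = (((-5 + 34) + 40)² - 21338) - 1/(12345 + 2*(-73)/(-58)) = ((29 + 40)² - 21338) - 1/(12345 + 2*(-73)*(-1/58)) = (69² - 21338) - 1/(12345 + 73/29) = (4761 - 21338) - 1/358078/29 = -16577 - 1*29/358078 = -16577 - 29/358078 = -5935859035/358078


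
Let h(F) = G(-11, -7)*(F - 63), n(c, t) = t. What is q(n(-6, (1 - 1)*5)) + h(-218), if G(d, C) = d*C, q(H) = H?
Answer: -21637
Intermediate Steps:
G(d, C) = C*d
h(F) = -4851 + 77*F (h(F) = (-7*(-11))*(F - 63) = 77*(-63 + F) = -4851 + 77*F)
q(n(-6, (1 - 1)*5)) + h(-218) = (1 - 1)*5 + (-4851 + 77*(-218)) = 0*5 + (-4851 - 16786) = 0 - 21637 = -21637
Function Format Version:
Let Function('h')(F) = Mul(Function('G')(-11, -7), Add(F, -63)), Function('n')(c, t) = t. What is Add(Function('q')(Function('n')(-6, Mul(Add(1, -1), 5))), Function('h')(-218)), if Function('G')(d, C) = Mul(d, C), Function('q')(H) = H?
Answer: -21637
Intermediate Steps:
Function('G')(d, C) = Mul(C, d)
Function('h')(F) = Add(-4851, Mul(77, F)) (Function('h')(F) = Mul(Mul(-7, -11), Add(F, -63)) = Mul(77, Add(-63, F)) = Add(-4851, Mul(77, F)))
Add(Function('q')(Function('n')(-6, Mul(Add(1, -1), 5))), Function('h')(-218)) = Add(Mul(Add(1, -1), 5), Add(-4851, Mul(77, -218))) = Add(Mul(0, 5), Add(-4851, -16786)) = Add(0, -21637) = -21637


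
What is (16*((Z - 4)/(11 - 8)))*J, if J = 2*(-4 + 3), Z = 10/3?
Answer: 64/9 ≈ 7.1111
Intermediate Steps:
Z = 10/3 (Z = 10*(1/3) = 10/3 ≈ 3.3333)
J = -2 (J = 2*(-1) = -2)
(16*((Z - 4)/(11 - 8)))*J = (16*((10/3 - 4)/(11 - 8)))*(-2) = (16*(-2/3/3))*(-2) = (16*(-2/3*1/3))*(-2) = (16*(-2/9))*(-2) = -32/9*(-2) = 64/9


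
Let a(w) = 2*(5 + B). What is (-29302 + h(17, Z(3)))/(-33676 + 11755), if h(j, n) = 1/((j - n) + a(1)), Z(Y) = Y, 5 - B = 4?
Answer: 761851/569946 ≈ 1.3367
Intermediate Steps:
B = 1 (B = 5 - 1*4 = 5 - 4 = 1)
a(w) = 12 (a(w) = 2*(5 + 1) = 2*6 = 12)
h(j, n) = 1/(12 + j - n) (h(j, n) = 1/((j - n) + 12) = 1/(12 + j - n))
(-29302 + h(17, Z(3)))/(-33676 + 11755) = (-29302 + 1/(12 + 17 - 1*3))/(-33676 + 11755) = (-29302 + 1/(12 + 17 - 3))/(-21921) = (-29302 + 1/26)*(-1/21921) = -761851/26*(-1/21921) = 761851/569946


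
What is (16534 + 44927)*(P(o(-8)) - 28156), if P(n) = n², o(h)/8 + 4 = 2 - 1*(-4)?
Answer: -1714761900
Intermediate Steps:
o(h) = 16 (o(h) = -32 + 8*(2 - 1*(-4)) = -32 + 8*(2 + 4) = -32 + 8*6 = -32 + 48 = 16)
(16534 + 44927)*(P(o(-8)) - 28156) = (16534 + 44927)*(16² - 28156) = 61461*(256 - 28156) = 61461*(-27900) = -1714761900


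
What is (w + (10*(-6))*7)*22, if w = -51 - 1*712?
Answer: -26026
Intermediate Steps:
w = -763 (w = -51 - 712 = -763)
(w + (10*(-6))*7)*22 = (-763 + (10*(-6))*7)*22 = (-763 - 60*7)*22 = (-763 - 420)*22 = -1183*22 = -26026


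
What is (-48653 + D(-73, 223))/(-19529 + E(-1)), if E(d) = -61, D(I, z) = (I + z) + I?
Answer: 8096/3265 ≈ 2.4796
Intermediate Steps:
D(I, z) = z + 2*I
(-48653 + D(-73, 223))/(-19529 + E(-1)) = (-48653 + (223 + 2*(-73)))/(-19529 - 61) = (-48653 + (223 - 146))/(-19590) = (-48653 + 77)*(-1/19590) = -48576*(-1/19590) = 8096/3265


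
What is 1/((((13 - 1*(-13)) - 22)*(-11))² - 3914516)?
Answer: -1/3912580 ≈ -2.5559e-7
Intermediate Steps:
1/((((13 - 1*(-13)) - 22)*(-11))² - 3914516) = 1/((((13 + 13) - 22)*(-11))² - 3914516) = 1/(((26 - 22)*(-11))² - 3914516) = 1/((4*(-11))² - 3914516) = 1/((-44)² - 3914516) = 1/(1936 - 3914516) = 1/(-3912580) = -1/3912580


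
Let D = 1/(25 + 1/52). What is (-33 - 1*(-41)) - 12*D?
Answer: 9784/1301 ≈ 7.5204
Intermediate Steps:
D = 52/1301 (D = 1/(25 + 1/52) = 1/(1301/52) = 52/1301 ≈ 0.039969)
(-33 - 1*(-41)) - 12*D = (-33 - 1*(-41)) - 12*52/1301 = (-33 + 41) - 624/1301 = 8 - 624/1301 = 9784/1301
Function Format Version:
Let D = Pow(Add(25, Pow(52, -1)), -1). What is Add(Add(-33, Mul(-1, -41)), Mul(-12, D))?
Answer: Rational(9784, 1301) ≈ 7.5204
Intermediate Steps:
D = Rational(52, 1301) (D = Pow(Add(25, Rational(1, 52)), -1) = Pow(Rational(1301, 52), -1) = Rational(52, 1301) ≈ 0.039969)
Add(Add(-33, Mul(-1, -41)), Mul(-12, D)) = Add(Add(-33, Mul(-1, -41)), Mul(-12, Rational(52, 1301))) = Add(Add(-33, 41), Rational(-624, 1301)) = Add(8, Rational(-624, 1301)) = Rational(9784, 1301)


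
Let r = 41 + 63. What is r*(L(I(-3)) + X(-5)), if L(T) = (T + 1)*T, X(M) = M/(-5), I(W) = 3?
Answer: 1352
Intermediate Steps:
X(M) = -M/5 (X(M) = M*(-⅕) = -M/5)
L(T) = T*(1 + T) (L(T) = (1 + T)*T = T*(1 + T))
r = 104
r*(L(I(-3)) + X(-5)) = 104*(3*(1 + 3) - ⅕*(-5)) = 104*(3*4 + 1) = 104*(12 + 1) = 104*13 = 1352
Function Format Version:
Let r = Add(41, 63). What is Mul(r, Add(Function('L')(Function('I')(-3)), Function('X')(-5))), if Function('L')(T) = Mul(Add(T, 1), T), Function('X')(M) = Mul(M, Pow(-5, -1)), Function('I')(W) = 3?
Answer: 1352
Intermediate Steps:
Function('X')(M) = Mul(Rational(-1, 5), M) (Function('X')(M) = Mul(M, Rational(-1, 5)) = Mul(Rational(-1, 5), M))
Function('L')(T) = Mul(T, Add(1, T)) (Function('L')(T) = Mul(Add(1, T), T) = Mul(T, Add(1, T)))
r = 104
Mul(r, Add(Function('L')(Function('I')(-3)), Function('X')(-5))) = Mul(104, Add(Mul(3, Add(1, 3)), Mul(Rational(-1, 5), -5))) = Mul(104, Add(Mul(3, 4), 1)) = Mul(104, Add(12, 1)) = Mul(104, 13) = 1352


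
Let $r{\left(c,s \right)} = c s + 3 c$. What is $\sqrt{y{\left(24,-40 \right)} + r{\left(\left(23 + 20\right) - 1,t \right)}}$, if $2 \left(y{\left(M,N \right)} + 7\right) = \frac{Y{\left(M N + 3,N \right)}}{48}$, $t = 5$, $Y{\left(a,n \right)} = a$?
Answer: $\frac{\sqrt{20418}}{8} \approx 17.861$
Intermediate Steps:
$r{\left(c,s \right)} = 3 c + c s$
$y{\left(M,N \right)} = - \frac{223}{32} + \frac{M N}{96}$ ($y{\left(M,N \right)} = -7 + \frac{\left(M N + 3\right) \frac{1}{48}}{2} = -7 + \frac{\left(3 + M N\right) \frac{1}{48}}{2} = -7 + \frac{\frac{1}{16} + \frac{M N}{48}}{2} = -7 + \left(\frac{1}{32} + \frac{M N}{96}\right) = - \frac{223}{32} + \frac{M N}{96}$)
$\sqrt{y{\left(24,-40 \right)} + r{\left(\left(23 + 20\right) - 1,t \right)}} = \sqrt{\left(- \frac{223}{32} + \frac{1}{96} \cdot 24 \left(-40\right)\right) + \left(\left(23 + 20\right) - 1\right) \left(3 + 5\right)} = \sqrt{\left(- \frac{223}{32} - 10\right) + \left(43 - 1\right) 8} = \sqrt{- \frac{543}{32} + 42 \cdot 8} = \sqrt{- \frac{543}{32} + 336} = \sqrt{\frac{10209}{32}} = \frac{\sqrt{20418}}{8}$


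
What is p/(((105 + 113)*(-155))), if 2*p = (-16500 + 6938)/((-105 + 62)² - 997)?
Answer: 4781/28789080 ≈ 0.00016607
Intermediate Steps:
p = -4781/852 (p = ((-16500 + 6938)/((-105 + 62)² - 997))/2 = (-9562/((-43)² - 997))/2 = (-9562/(1849 - 997))/2 = (-9562/852)/2 = (-9562*1/852)/2 = (½)*(-4781/426) = -4781/852 ≈ -5.6115)
p/(((105 + 113)*(-155))) = -4781*(-1/(155*(105 + 113)))/852 = -4781/(852*(218*(-155))) = -4781/852/(-33790) = -4781/852*(-1/33790) = 4781/28789080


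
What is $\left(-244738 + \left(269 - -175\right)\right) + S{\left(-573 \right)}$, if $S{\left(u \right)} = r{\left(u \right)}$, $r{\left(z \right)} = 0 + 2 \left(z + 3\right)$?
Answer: $-245434$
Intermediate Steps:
$r{\left(z \right)} = 6 + 2 z$ ($r{\left(z \right)} = 0 + 2 \left(3 + z\right) = 0 + \left(6 + 2 z\right) = 6 + 2 z$)
$S{\left(u \right)} = 6 + 2 u$
$\left(-244738 + \left(269 - -175\right)\right) + S{\left(-573 \right)} = \left(-244738 + \left(269 - -175\right)\right) + \left(6 + 2 \left(-573\right)\right) = \left(-244738 + \left(269 + 175\right)\right) + \left(6 - 1146\right) = \left(-244738 + 444\right) - 1140 = -244294 - 1140 = -245434$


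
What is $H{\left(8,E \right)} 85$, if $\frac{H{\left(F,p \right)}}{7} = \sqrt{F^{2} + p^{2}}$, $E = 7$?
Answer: $595 \sqrt{113} \approx 6324.9$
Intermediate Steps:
$H{\left(F,p \right)} = 7 \sqrt{F^{2} + p^{2}}$
$H{\left(8,E \right)} 85 = 7 \sqrt{8^{2} + 7^{2}} \cdot 85 = 7 \sqrt{64 + 49} \cdot 85 = 7 \sqrt{113} \cdot 85 = 595 \sqrt{113}$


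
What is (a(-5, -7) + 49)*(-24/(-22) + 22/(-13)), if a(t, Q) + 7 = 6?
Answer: -4128/143 ≈ -28.867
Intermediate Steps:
a(t, Q) = -1 (a(t, Q) = -7 + 6 = -1)
(a(-5, -7) + 49)*(-24/(-22) + 22/(-13)) = (-1 + 49)*(-24/(-22) + 22/(-13)) = 48*(-24*(-1/22) + 22*(-1/13)) = 48*(12/11 - 22/13) = 48*(-86/143) = -4128/143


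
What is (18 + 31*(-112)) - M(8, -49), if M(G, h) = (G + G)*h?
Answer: -2670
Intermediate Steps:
M(G, h) = 2*G*h (M(G, h) = (2*G)*h = 2*G*h)
(18 + 31*(-112)) - M(8, -49) = (18 + 31*(-112)) - 2*8*(-49) = (18 - 3472) - 1*(-784) = -3454 + 784 = -2670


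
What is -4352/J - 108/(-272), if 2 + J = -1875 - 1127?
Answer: 94261/51068 ≈ 1.8458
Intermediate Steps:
J = -3004 (J = -2 + (-1875 - 1127) = -2 - 3002 = -3004)
-4352/J - 108/(-272) = -4352/(-3004) - 108/(-272) = -4352*(-1/3004) - 108*(-1/272) = 1088/751 + 27/68 = 94261/51068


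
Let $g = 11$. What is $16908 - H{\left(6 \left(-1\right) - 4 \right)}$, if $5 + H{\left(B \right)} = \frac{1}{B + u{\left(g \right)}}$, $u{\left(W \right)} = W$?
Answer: $16912$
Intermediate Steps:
$H{\left(B \right)} = -5 + \frac{1}{11 + B}$ ($H{\left(B \right)} = -5 + \frac{1}{B + 11} = -5 + \frac{1}{11 + B}$)
$16908 - H{\left(6 \left(-1\right) - 4 \right)} = 16908 - \frac{-54 - 5 \left(6 \left(-1\right) - 4\right)}{11 + \left(6 \left(-1\right) - 4\right)} = 16908 - \frac{-54 - 5 \left(-6 - 4\right)}{11 - 10} = 16908 - \frac{-54 - -50}{11 - 10} = 16908 - \frac{-54 + 50}{1} = 16908 - 1 \left(-4\right) = 16908 - -4 = 16908 + 4 = 16912$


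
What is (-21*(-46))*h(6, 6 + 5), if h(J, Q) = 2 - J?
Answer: -3864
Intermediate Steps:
(-21*(-46))*h(6, 6 + 5) = (-21*(-46))*(2 - 1*6) = 966*(2 - 6) = 966*(-4) = -3864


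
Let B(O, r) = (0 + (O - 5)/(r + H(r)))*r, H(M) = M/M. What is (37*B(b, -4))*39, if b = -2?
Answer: -13468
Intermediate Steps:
H(M) = 1
B(O, r) = r*(-5 + O)/(1 + r) (B(O, r) = (0 + (O - 5)/(r + 1))*r = (0 + (-5 + O)/(1 + r))*r = ((-5 + O)/(1 + r))*r = r*(-5 + O)/(1 + r))
(37*B(b, -4))*39 = (37*(-4*(-5 - 2)/(1 - 4)))*39 = (37*(-4*(-7)/(-3)))*39 = (37*(-4*(-⅓)*(-7)))*39 = (37*(-28/3))*39 = -1036/3*39 = -13468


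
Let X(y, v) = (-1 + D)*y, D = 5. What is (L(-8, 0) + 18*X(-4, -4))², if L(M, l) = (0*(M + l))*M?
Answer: 82944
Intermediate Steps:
L(M, l) = 0 (L(M, l) = 0*M = 0)
X(y, v) = 4*y (X(y, v) = (-1 + 5)*y = 4*y)
(L(-8, 0) + 18*X(-4, -4))² = (0 + 18*(4*(-4)))² = (0 + 18*(-16))² = (0 - 288)² = (-288)² = 82944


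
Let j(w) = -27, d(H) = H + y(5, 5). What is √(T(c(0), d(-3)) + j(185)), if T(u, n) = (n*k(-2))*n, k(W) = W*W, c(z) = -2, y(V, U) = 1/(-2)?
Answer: √22 ≈ 4.6904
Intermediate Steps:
y(V, U) = -½
k(W) = W²
d(H) = -½ + H (d(H) = H - ½ = -½ + H)
T(u, n) = 4*n² (T(u, n) = (n*(-2)²)*n = (n*4)*n = (4*n)*n = 4*n²)
√(T(c(0), d(-3)) + j(185)) = √(4*(-½ - 3)² - 27) = √(4*(-7/2)² - 27) = √(4*(49/4) - 27) = √(49 - 27) = √22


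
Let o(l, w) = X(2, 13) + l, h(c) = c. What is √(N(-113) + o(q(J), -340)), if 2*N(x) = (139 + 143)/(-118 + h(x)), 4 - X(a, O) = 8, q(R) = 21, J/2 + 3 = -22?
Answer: √97174/77 ≈ 4.0484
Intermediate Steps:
J = -50 (J = -6 + 2*(-22) = -6 - 44 = -50)
X(a, O) = -4 (X(a, O) = 4 - 1*8 = 4 - 8 = -4)
o(l, w) = -4 + l
N(x) = 141/(-118 + x) (N(x) = ((139 + 143)/(-118 + x))/2 = (282/(-118 + x))/2 = 141/(-118 + x))
√(N(-113) + o(q(J), -340)) = √(141/(-118 - 113) + (-4 + 21)) = √(141/(-231) + 17) = √(141*(-1/231) + 17) = √(-47/77 + 17) = √(1262/77) = √97174/77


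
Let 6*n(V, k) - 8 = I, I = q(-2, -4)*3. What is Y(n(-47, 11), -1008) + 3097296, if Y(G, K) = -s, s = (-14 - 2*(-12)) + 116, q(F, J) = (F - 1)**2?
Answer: 3097170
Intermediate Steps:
q(F, J) = (-1 + F)**2
s = 126 (s = (-14 + 24) + 116 = 10 + 116 = 126)
I = 27 (I = (-1 - 2)**2*3 = (-3)**2*3 = 9*3 = 27)
n(V, k) = 35/6 (n(V, k) = 4/3 + (1/6)*27 = 4/3 + 9/2 = 35/6)
Y(G, K) = -126 (Y(G, K) = -1*126 = -126)
Y(n(-47, 11), -1008) + 3097296 = -126 + 3097296 = 3097170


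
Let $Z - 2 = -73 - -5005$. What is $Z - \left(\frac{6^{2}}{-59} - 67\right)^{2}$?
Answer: $\frac{1263133}{3481} \approx 362.86$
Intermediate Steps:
$Z = 4934$ ($Z = 2 - -4932 = 2 + \left(-73 + 5005\right) = 2 + 4932 = 4934$)
$Z - \left(\frac{6^{2}}{-59} - 67\right)^{2} = 4934 - \left(\frac{6^{2}}{-59} - 67\right)^{2} = 4934 - \left(36 \left(- \frac{1}{59}\right) - 67\right)^{2} = 4934 - \left(- \frac{36}{59} - 67\right)^{2} = 4934 - \left(- \frac{3989}{59}\right)^{2} = 4934 - \frac{15912121}{3481} = \frac{1263133}{3481}$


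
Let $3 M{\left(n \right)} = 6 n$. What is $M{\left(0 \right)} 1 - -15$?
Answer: $15$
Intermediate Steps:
$M{\left(n \right)} = 2 n$ ($M{\left(n \right)} = \frac{6 n}{3} = 2 n$)
$M{\left(0 \right)} 1 - -15 = 2 \cdot 0 \cdot 1 - -15 = 0 \cdot 1 + 15 = 0 + 15 = 15$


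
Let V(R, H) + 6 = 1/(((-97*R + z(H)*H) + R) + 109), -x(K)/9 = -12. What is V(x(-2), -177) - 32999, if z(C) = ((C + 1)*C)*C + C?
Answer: -32212288484389/975982078 ≈ -33005.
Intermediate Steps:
x(K) = 108 (x(K) = -9*(-12) = 108)
z(C) = C + C**2*(1 + C) (z(C) = ((1 + C)*C)*C + C = (C*(1 + C))*C + C = C**2*(1 + C) + C = C + C**2*(1 + C))
V(R, H) = -6 + 1/(109 - 96*R + H**2*(1 + H + H**2)) (V(R, H) = -6 + 1/(((-97*R + (H*(1 + H + H**2))*H) + R) + 109) = -6 + 1/(((-97*R + H**2*(1 + H + H**2)) + R) + 109) = -6 + 1/((-96*R + H**2*(1 + H + H**2)) + 109) = -6 + 1/(109 - 96*R + H**2*(1 + H + H**2)))
V(x(-2), -177) - 32999 = (-653 + 576*108 - 6*(-177)**2*(1 - 177 + (-177)**2))/(109 - 96*108 + (-177)**2*(1 - 177 + (-177)**2)) - 32999 = (-653 + 62208 - 6*31329*(1 - 177 + 31329))/(109 - 10368 + 31329*(1 - 177 + 31329)) - 32999 = (-653 + 62208 - 6*31329*31153)/(109 - 10368 + 31329*31153) - 32999 = (-653 + 62208 - 5855954022)/(109 - 10368 + 975992337) - 32999 = -5855892467/975982078 - 32999 = -32212288484389/975982078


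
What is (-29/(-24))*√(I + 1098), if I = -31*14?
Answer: 29*√166/12 ≈ 31.137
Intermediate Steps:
I = -434
(-29/(-24))*√(I + 1098) = (-29/(-24))*√(-434 + 1098) = (-29*(-1/24))*√664 = 29*(2*√166)/24 = 29*√166/12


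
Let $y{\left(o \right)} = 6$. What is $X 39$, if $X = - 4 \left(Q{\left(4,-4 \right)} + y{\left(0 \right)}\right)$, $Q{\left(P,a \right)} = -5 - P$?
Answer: $468$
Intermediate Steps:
$X = 12$ ($X = - 4 \left(\left(-5 - 4\right) + 6\right) = - 4 \left(-9 + 6\right) = \left(-4\right) \left(-3\right) = 12$)
$X 39 = 12 \cdot 39 = 468$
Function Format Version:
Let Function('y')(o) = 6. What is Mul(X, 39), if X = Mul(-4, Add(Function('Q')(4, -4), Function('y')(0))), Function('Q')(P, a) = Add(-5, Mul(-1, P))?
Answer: 468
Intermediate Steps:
X = 12 (X = Mul(-4, Add(Add(-5, Mul(-1, 4)), 6)) = Mul(-4, Add(Add(-5, -4), 6)) = Mul(-4, Add(-9, 6)) = Mul(-4, -3) = 12)
Mul(X, 39) = Mul(12, 39) = 468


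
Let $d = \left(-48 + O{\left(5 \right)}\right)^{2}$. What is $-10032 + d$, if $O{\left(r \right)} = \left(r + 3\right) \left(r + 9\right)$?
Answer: $-5936$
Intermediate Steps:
$O{\left(r \right)} = \left(3 + r\right) \left(9 + r\right)$
$d = 4096$ ($d = \left(-48 + \left(27 + 5^{2} + 12 \cdot 5\right)\right)^{2} = \left(-48 + \left(27 + 25 + 60\right)\right)^{2} = \left(-48 + 112\right)^{2} = 64^{2} = 4096$)
$-10032 + d = -10032 + 4096 = -5936$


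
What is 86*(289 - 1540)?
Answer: -107586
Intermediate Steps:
86*(289 - 1540) = 86*(-1251) = -107586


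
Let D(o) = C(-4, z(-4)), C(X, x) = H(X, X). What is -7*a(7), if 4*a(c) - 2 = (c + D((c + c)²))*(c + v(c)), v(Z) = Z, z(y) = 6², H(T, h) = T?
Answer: -77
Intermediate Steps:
z(y) = 36
C(X, x) = X
D(o) = -4
a(c) = ½ + c*(-4 + c)/2 (a(c) = ½ + ((c - 4)*(c + c))/4 = ½ + ((-4 + c)*(2*c))/4 = ½ + (2*c*(-4 + c))/4 = ½ + c*(-4 + c)/2)
-7*a(7) = -7*(½ + (½)*7² - 2*7) = -7*(½ + (½)*49 - 14) = -7*(½ + 49/2 - 14) = -7*11 = -77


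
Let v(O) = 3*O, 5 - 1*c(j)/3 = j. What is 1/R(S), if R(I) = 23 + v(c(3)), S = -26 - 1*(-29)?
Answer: 1/41 ≈ 0.024390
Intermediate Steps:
c(j) = 15 - 3*j
S = 3 (S = -26 + 29 = 3)
R(I) = 41 (R(I) = 23 + 3*(15 - 3*3) = 23 + 3*(15 - 9) = 23 + 3*6 = 23 + 18 = 41)
1/R(S) = 1/41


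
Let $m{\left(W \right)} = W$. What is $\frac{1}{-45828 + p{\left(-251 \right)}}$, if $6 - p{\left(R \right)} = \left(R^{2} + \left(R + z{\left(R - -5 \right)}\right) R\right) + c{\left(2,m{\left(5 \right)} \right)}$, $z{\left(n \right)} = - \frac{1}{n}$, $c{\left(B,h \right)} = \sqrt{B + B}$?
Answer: $- \frac{246}{42268945} \approx -5.8199 \cdot 10^{-6}$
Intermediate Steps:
$c{\left(B,h \right)} = \sqrt{2} \sqrt{B}$ ($c{\left(B,h \right)} = \sqrt{2 B} = \sqrt{2} \sqrt{B}$)
$p{\left(R \right)} = 4 - R^{2} - R \left(R - \frac{1}{5 + R}\right)$ ($p{\left(R \right)} = 6 - \left(\left(R^{2} + \left(R - \frac{1}{R - -5}\right) R\right) + \sqrt{2} \sqrt{2}\right) = 6 - \left(\left(R^{2} + \left(R - \frac{1}{R + 5}\right) R\right) + 2\right) = 6 - \left(\left(R^{2} + \left(R - \frac{1}{5 + R}\right) R\right) + 2\right) = 6 - \left(\left(R^{2} + R \left(R - \frac{1}{5 + R}\right)\right) + 2\right) = 6 - \left(2 + R^{2} + R \left(R - \frac{1}{5 + R}\right)\right) = 4 - R^{2} - R \left(R - \frac{1}{5 + R}\right)$)
$\frac{1}{-45828 + p{\left(-251 \right)}} = \frac{1}{-45828 + \frac{-251 + 2 \left(2 - \left(-251\right)^{2}\right) \left(5 - 251\right)}{5 - 251}} = \frac{1}{-45828 + \frac{-251 + 2 \left(2 - 63001\right) \left(-246\right)}{-246}} = \frac{1}{-45828 - \frac{-251 + 2 \left(2 - 63001\right) \left(-246\right)}{246}} = \frac{1}{-45828 - \frac{-251 + 2 \left(-62999\right) \left(-246\right)}{246}} = \frac{1}{-45828 - \frac{-251 + 30995508}{246}} = \frac{1}{-45828 - \frac{30995257}{246}} = \frac{1}{- \frac{42268945}{246}} = - \frac{246}{42268945}$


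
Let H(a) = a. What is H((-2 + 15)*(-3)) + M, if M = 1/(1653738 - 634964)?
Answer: -39732185/1018774 ≈ -39.000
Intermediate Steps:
M = 1/1018774 ≈ 9.8157e-7
H((-2 + 15)*(-3)) + M = (-2 + 15)*(-3) + 1/1018774 = 13*(-3) + 1/1018774 = -39 + 1/1018774 = -39732185/1018774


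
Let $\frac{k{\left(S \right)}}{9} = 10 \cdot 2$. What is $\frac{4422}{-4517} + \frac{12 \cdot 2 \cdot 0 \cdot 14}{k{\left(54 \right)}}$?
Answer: $- \frac{4422}{4517} \approx -0.97897$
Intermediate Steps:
$k{\left(S \right)} = 180$ ($k{\left(S \right)} = 9 \cdot 10 \cdot 2 = 9 \cdot 20 = 180$)
$\frac{4422}{-4517} + \frac{12 \cdot 2 \cdot 0 \cdot 14}{k{\left(54 \right)}} = \frac{4422}{-4517} + \frac{12 \cdot 2 \cdot 0 \cdot 14}{180} = 4422 \left(- \frac{1}{4517}\right) + 12 \cdot 0 \cdot 14 \cdot \frac{1}{180} = - \frac{4422}{4517} + 0 \cdot 14 \cdot \frac{1}{180} = - \frac{4422}{4517} + 0 \cdot \frac{1}{180} = - \frac{4422}{4517} + 0 = - \frac{4422}{4517}$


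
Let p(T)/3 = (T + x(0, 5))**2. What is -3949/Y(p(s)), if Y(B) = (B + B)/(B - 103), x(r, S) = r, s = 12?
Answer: -1299221/864 ≈ -1503.7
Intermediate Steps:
p(T) = 3*T**2 (p(T) = 3*(T + 0)**2 = 3*T**2)
Y(B) = 2*B/(-103 + B) (Y(B) = (2*B)/(-103 + B) = 2*B/(-103 + B))
-3949/Y(p(s)) = -3949/(2*(3*12**2)/(-103 + 3*12**2)) = -3949/(2*(3*144)/(-103 + 3*144)) = -3949/(2*432/(-103 + 432)) = -3949/(2*432/329) = -3949/(2*432*(1/329)) = -3949/864/329 = -3949*329/864 = -1299221/864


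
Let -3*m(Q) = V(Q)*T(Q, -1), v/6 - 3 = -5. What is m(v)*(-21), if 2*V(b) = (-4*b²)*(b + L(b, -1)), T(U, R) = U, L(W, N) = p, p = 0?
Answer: -290304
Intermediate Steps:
v = -12 (v = 18 + 6*(-5) = 18 - 30 = -12)
L(W, N) = 0
V(b) = -2*b³ (V(b) = ((-4*b²)*(b + 0))/2 = ((-4*b²)*b)/2 = (-4*b³)/2 = -2*b³)
m(Q) = 2*Q⁴/3 (m(Q) = -(-2*Q³)*Q/3 = -(-2)*Q⁴/3 = 2*Q⁴/3)
m(v)*(-21) = ((⅔)*(-12)⁴)*(-21) = ((⅔)*20736)*(-21) = 13824*(-21) = -290304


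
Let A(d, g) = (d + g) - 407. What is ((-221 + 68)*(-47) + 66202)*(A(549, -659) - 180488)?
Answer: -13284499965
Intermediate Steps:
A(d, g) = -407 + d + g
((-221 + 68)*(-47) + 66202)*(A(549, -659) - 180488) = ((-221 + 68)*(-47) + 66202)*((-407 + 549 - 659) - 180488) = (-153*(-47) + 66202)*(-517 - 180488) = (7191 + 66202)*(-181005) = 73393*(-181005) = -13284499965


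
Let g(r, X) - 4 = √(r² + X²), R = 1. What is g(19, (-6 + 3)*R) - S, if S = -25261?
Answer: 25265 + √370 ≈ 25284.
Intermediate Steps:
g(r, X) = 4 + √(X² + r²) (g(r, X) = 4 + √(r² + X²) = 4 + √(X² + r²))
g(19, (-6 + 3)*R) - S = (4 + √(((-6 + 3)*1)² + 19²)) - 1*(-25261) = (4 + √((-3*1)² + 361)) + 25261 = (4 + √((-3)² + 361)) + 25261 = (4 + √(9 + 361)) + 25261 = (4 + √370) + 25261 = 25265 + √370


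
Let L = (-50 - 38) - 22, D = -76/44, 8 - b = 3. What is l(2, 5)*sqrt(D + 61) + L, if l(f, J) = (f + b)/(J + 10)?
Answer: -110 + 14*sqrt(1793)/165 ≈ -106.41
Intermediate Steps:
b = 5 (b = 8 - 1*3 = 8 - 3 = 5)
l(f, J) = (5 + f)/(10 + J) (l(f, J) = (f + 5)/(J + 10) = (5 + f)/(10 + J))
D = -19/11 (D = -76*1/44 = -19/11 ≈ -1.7273)
L = -110 (L = -88 - 22 = -110)
l(2, 5)*sqrt(D + 61) + L = ((5 + 2)/(10 + 5))*sqrt(-19/11 + 61) - 110 = (7/15)*sqrt(652/11) - 110 = ((1/15)*7)*(2*sqrt(1793)/11) - 110 = 7*(2*sqrt(1793)/11)/15 - 110 = 14*sqrt(1793)/165 - 110 = -110 + 14*sqrt(1793)/165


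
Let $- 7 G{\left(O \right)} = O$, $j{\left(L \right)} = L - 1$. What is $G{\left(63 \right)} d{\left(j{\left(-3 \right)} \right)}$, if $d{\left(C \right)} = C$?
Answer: $36$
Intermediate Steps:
$j{\left(L \right)} = -1 + L$ ($j{\left(L \right)} = L - 1 = -1 + L$)
$G{\left(O \right)} = - \frac{O}{7}$
$G{\left(63 \right)} d{\left(j{\left(-3 \right)} \right)} = \left(- \frac{1}{7}\right) 63 \left(-1 - 3\right) = \left(-9\right) \left(-4\right) = 36$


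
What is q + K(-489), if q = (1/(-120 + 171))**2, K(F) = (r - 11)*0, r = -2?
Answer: 1/2601 ≈ 0.00038447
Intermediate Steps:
K(F) = 0 (K(F) = (-2 - 11)*0 = -13*0 = 0)
q = 1/2601 (q = (1/51)**2 = 1/2601 ≈ 0.00038447)
q + K(-489) = 1/2601 + 0 = 1/2601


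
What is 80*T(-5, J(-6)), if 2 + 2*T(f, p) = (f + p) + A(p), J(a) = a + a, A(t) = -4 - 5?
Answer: -1120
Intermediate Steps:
A(t) = -9
J(a) = 2*a
T(f, p) = -11/2 + f/2 + p/2 (T(f, p) = -1 + ((f + p) - 9)/2 = -1 + (-9 + f + p)/2 = -1 + (-9/2 + f/2 + p/2) = -11/2 + f/2 + p/2)
80*T(-5, J(-6)) = 80*(-11/2 + (½)*(-5) + (2*(-6))/2) = 80*(-11/2 - 5/2 + (½)*(-12)) = 80*(-11/2 - 5/2 - 6) = 80*(-14) = -1120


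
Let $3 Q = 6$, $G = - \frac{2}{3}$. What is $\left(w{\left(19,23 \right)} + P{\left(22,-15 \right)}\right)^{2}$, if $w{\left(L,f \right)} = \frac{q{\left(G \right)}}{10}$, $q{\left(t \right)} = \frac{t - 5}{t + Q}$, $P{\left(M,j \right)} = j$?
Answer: $\frac{380689}{1600} \approx 237.93$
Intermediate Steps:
$G = - \frac{2}{3}$ ($G = \left(-2\right) \frac{1}{3} = - \frac{2}{3} \approx -0.66667$)
$Q = 2$ ($Q = \frac{1}{3} \cdot 6 = 2$)
$q{\left(t \right)} = \frac{-5 + t}{2 + t}$ ($q{\left(t \right)} = \frac{t - 5}{t + 2} = \frac{-5 + t}{2 + t}$)
$w{\left(L,f \right)} = - \frac{17}{40}$ ($w{\left(L,f \right)} = \frac{\frac{1}{2 - \frac{2}{3}} \left(-5 - \frac{2}{3}\right)}{10} = \frac{1}{\frac{4}{3}} \left(- \frac{17}{3}\right) \frac{1}{10} = \frac{3}{4} \left(- \frac{17}{3}\right) \frac{1}{10} = \left(- \frac{17}{4}\right) \frac{1}{10} = - \frac{17}{40}$)
$\left(w{\left(19,23 \right)} + P{\left(22,-15 \right)}\right)^{2} = \left(- \frac{17}{40} - 15\right)^{2} = \left(- \frac{617}{40}\right)^{2} = \frac{380689}{1600}$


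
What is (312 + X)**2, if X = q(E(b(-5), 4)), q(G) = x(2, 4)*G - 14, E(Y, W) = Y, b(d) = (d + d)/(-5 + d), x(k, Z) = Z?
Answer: 91204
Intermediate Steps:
b(d) = 2*d/(-5 + d) (b(d) = (2*d)/(-5 + d) = 2*d/(-5 + d))
q(G) = -14 + 4*G (q(G) = 4*G - 14 = -14 + 4*G)
X = -10 (X = -14 + 4*(2*(-5)/(-5 - 5)) = -14 + 4*(2*(-5)/(-10)) = -14 + 4*(2*(-5)*(-1/10)) = -14 + 4*1 = -14 + 4 = -10)
(312 + X)**2 = (312 - 10)**2 = 302**2 = 91204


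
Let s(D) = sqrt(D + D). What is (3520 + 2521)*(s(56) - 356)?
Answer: -2150596 + 24164*sqrt(7) ≈ -2.0867e+6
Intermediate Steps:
s(D) = sqrt(2)*sqrt(D) (s(D) = sqrt(2*D) = sqrt(2)*sqrt(D))
(3520 + 2521)*(s(56) - 356) = (3520 + 2521)*(sqrt(2)*sqrt(56) - 356) = 6041*(sqrt(2)*(2*sqrt(14)) - 356) = 6041*(4*sqrt(7) - 356) = 6041*(-356 + 4*sqrt(7)) = -2150596 + 24164*sqrt(7)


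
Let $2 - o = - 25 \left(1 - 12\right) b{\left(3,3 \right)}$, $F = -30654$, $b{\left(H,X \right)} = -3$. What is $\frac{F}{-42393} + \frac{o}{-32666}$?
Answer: $\frac{24776527}{35507942} \approx 0.69777$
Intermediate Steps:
$o = 827$ ($o = 2 - - 25 \left(1 - 12\right) \left(-3\right) = 2 - \left(-25\right) \left(-11\right) \left(-3\right) = 2 - 275 \left(-3\right) = 2 - -825 = 2 + 825 = 827$)
$\frac{F}{-42393} + \frac{o}{-32666} = - \frac{30654}{-42393} + \frac{827}{-32666} = \left(-30654\right) \left(- \frac{1}{42393}\right) + 827 \left(- \frac{1}{32666}\right) = \frac{786}{1087} - \frac{827}{32666} = \frac{24776527}{35507942}$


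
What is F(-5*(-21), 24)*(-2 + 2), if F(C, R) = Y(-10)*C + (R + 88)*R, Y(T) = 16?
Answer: 0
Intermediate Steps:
F(C, R) = 16*C + R*(88 + R) (F(C, R) = 16*C + (R + 88)*R = 16*C + (88 + R)*R = 16*C + R*(88 + R))
F(-5*(-21), 24)*(-2 + 2) = (24² + 16*(-5*(-21)) + 88*24)*(-2 + 2) = (576 + 16*105 + 2112)*0 = (576 + 1680 + 2112)*0 = 4368*0 = 0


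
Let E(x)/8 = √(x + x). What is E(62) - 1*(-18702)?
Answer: 18702 + 16*√31 ≈ 18791.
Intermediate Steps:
E(x) = 8*√2*√x (E(x) = 8*√(x + x) = 8*√(2*x) = 8*(√2*√x) = 8*√2*√x)
E(62) - 1*(-18702) = 8*√2*√62 - 1*(-18702) = 16*√31 + 18702 = 18702 + 16*√31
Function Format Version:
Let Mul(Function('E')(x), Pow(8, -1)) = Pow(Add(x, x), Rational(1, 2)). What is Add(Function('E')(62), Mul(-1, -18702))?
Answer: Add(18702, Mul(16, Pow(31, Rational(1, 2)))) ≈ 18791.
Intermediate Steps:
Function('E')(x) = Mul(8, Pow(2, Rational(1, 2)), Pow(x, Rational(1, 2))) (Function('E')(x) = Mul(8, Pow(Add(x, x), Rational(1, 2))) = Mul(8, Pow(Mul(2, x), Rational(1, 2))) = Mul(8, Mul(Pow(2, Rational(1, 2)), Pow(x, Rational(1, 2)))) = Mul(8, Pow(2, Rational(1, 2)), Pow(x, Rational(1, 2))))
Add(Function('E')(62), Mul(-1, -18702)) = Add(Mul(8, Pow(2, Rational(1, 2)), Pow(62, Rational(1, 2))), Mul(-1, -18702)) = Add(Mul(16, Pow(31, Rational(1, 2))), 18702) = Add(18702, Mul(16, Pow(31, Rational(1, 2))))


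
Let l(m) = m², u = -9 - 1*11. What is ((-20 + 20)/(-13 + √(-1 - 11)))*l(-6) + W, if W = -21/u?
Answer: 21/20 ≈ 1.0500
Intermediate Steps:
u = -20 (u = -9 - 11 = -20)
W = 21/20 (W = -21/(-20) = -21*(-1/20) = 21/20 ≈ 1.0500)
((-20 + 20)/(-13 + √(-1 - 11)))*l(-6) + W = ((-20 + 20)/(-13 + √(-1 - 11)))*(-6)² + 21/20 = (0/(-13 + √(-12)))*36 + 21/20 = (0/(-13 + 2*I*√3))*36 + 21/20 = 0*36 + 21/20 = 0 + 21/20 = 21/20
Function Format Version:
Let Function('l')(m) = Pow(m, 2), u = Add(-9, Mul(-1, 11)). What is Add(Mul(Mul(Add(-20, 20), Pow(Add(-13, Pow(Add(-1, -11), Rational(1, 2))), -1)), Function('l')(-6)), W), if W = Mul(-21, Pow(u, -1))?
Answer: Rational(21, 20) ≈ 1.0500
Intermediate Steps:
u = -20 (u = Add(-9, -11) = -20)
W = Rational(21, 20) (W = Mul(-21, Pow(-20, -1)) = Mul(-21, Rational(-1, 20)) = Rational(21, 20) ≈ 1.0500)
Add(Mul(Mul(Add(-20, 20), Pow(Add(-13, Pow(Add(-1, -11), Rational(1, 2))), -1)), Function('l')(-6)), W) = Add(Mul(Mul(Add(-20, 20), Pow(Add(-13, Pow(Add(-1, -11), Rational(1, 2))), -1)), Pow(-6, 2)), Rational(21, 20)) = Add(Mul(Mul(0, Pow(Add(-13, Pow(-12, Rational(1, 2))), -1)), 36), Rational(21, 20)) = Add(Mul(Mul(0, Pow(Add(-13, Mul(2, I, Pow(3, Rational(1, 2)))), -1)), 36), Rational(21, 20)) = Add(Mul(0, 36), Rational(21, 20)) = Add(0, Rational(21, 20)) = Rational(21, 20)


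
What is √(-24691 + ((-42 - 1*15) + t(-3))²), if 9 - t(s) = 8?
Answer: 3*I*√2395 ≈ 146.82*I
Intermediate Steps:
t(s) = 1 (t(s) = 9 - 1*8 = 9 - 8 = 1)
√(-24691 + ((-42 - 1*15) + t(-3))²) = √(-24691 + ((-42 - 1*15) + 1)²) = √(-24691 + ((-42 - 15) + 1)²) = √(-24691 + (-57 + 1)²) = √(-24691 + (-56)²) = √(-24691 + 3136) = √(-21555) = 3*I*√2395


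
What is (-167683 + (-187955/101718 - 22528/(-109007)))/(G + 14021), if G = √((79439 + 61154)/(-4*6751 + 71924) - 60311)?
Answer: -585509878780035489992740/48972597494856981179211 + 1859282945509339*I*√30422401588210/48972597494856981179211 ≈ -11.956 + 0.20941*I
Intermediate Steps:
G = I*√30422401588210/22460 (G = √(140593/(-27004 + 71924) - 60311) = √(140593/44920 - 60311) = √(-2709029527/44920) = I*√30422401588210/22460 ≈ 245.58*I)
(-167683 + (-187955/101718 - 22528/(-109007)))/(G + 14021) = (-167683 + (-187955/101718 - 22528/(-109007)))/(I*√30422401588210/22460 + 14021) = (-167683 + (-187955*1/101718 - 22528*(-1/109007)))/(14021 + I*√30422401588210/22460) = (-167683 + (-187955/101718 + 22528/109007))/(14021 + I*√30422401588210/22460) = (-167683 - 18196907581/11087974026)/(14021 + I*√30422401588210/22460) = -1859282945509339/(11087974026*(14021 + I*√30422401588210/22460))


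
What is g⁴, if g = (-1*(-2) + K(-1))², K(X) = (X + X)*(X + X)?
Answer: 1679616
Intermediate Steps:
K(X) = 4*X² (K(X) = (2*X)*(2*X) = 4*X²)
g = 36 (g = (-1*(-2) + 4*(-1)²)² = (2 + 4*1)² = (2 + 4)² = 6² = 36)
g⁴ = 36⁴ = 1679616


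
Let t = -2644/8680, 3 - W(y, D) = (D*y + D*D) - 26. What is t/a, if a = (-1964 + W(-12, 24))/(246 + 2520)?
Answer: 304721/803985 ≈ 0.37901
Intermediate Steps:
W(y, D) = 29 - D**2 - D*y (W(y, D) = 3 - ((D*y + D*D) - 26) = 3 - ((D*y + D**2) - 26) = 3 - ((D**2 + D*y) - 26) = 3 - (-26 + D**2 + D*y) = 3 + (26 - D**2 - D*y) = 29 - D**2 - D*y)
a = -741/922 (a = (-1964 + (29 - 1*24**2 - 1*24*(-12)))/(246 + 2520) = (-1964 + (29 - 1*576 + 288))/2766 = (-1964 + (29 - 576 + 288))*(1/2766) = (-1964 - 259)*(1/2766) = -2223*1/2766 = -741/922 ≈ -0.80369)
t = -661/2170 (t = -2644*1/8680 = -661/2170 ≈ -0.30461)
t/a = -661/(2170*(-741/922)) = -661/2170*(-922/741) = 304721/803985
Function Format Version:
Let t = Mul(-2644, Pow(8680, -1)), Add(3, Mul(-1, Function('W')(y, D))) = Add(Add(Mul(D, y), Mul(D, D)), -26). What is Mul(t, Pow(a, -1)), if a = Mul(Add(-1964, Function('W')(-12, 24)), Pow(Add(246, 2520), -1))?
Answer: Rational(304721, 803985) ≈ 0.37901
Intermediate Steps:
Function('W')(y, D) = Add(29, Mul(-1, Pow(D, 2)), Mul(-1, D, y)) (Function('W')(y, D) = Add(3, Mul(-1, Add(Add(Mul(D, y), Mul(D, D)), -26))) = Add(3, Mul(-1, Add(Add(Mul(D, y), Pow(D, 2)), -26))) = Add(3, Mul(-1, Add(Add(Pow(D, 2), Mul(D, y)), -26))) = Add(3, Mul(-1, Add(-26, Pow(D, 2), Mul(D, y)))) = Add(3, Add(26, Mul(-1, Pow(D, 2)), Mul(-1, D, y))) = Add(29, Mul(-1, Pow(D, 2)), Mul(-1, D, y)))
a = Rational(-741, 922) (a = Mul(Add(-1964, Add(29, Mul(-1, Pow(24, 2)), Mul(-1, 24, -12))), Pow(Add(246, 2520), -1)) = Mul(Add(-1964, Add(29, Mul(-1, 576), 288)), Pow(2766, -1)) = Mul(Add(-1964, Add(29, -576, 288)), Rational(1, 2766)) = Mul(Add(-1964, -259), Rational(1, 2766)) = Mul(-2223, Rational(1, 2766)) = Rational(-741, 922) ≈ -0.80369)
t = Rational(-661, 2170) (t = Mul(-2644, Rational(1, 8680)) = Rational(-661, 2170) ≈ -0.30461)
Mul(t, Pow(a, -1)) = Mul(Rational(-661, 2170), Pow(Rational(-741, 922), -1)) = Mul(Rational(-661, 2170), Rational(-922, 741)) = Rational(304721, 803985)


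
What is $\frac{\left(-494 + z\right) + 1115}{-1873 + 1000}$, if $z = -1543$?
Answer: $\frac{922}{873} \approx 1.0561$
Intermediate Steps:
$\frac{\left(-494 + z\right) + 1115}{-1873 + 1000} = \frac{\left(-494 - 1543\right) + 1115}{-1873 + 1000} = \frac{-2037 + 1115}{-873} = \left(-922\right) \left(- \frac{1}{873}\right) = \frac{922}{873}$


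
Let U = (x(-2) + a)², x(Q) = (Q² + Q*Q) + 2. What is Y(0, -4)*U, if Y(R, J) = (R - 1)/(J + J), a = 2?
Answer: 18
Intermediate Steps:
Y(R, J) = (-1 + R)/(2*J) (Y(R, J) = (-1 + R)/((2*J)) = (-1 + R)*(1/(2*J)) = (-1 + R)/(2*J))
x(Q) = 2 + 2*Q² (x(Q) = (Q² + Q²) + 2 = 2*Q² + 2 = 2 + 2*Q²)
U = 144 (U = ((2 + 2*(-2)²) + 2)² = ((2 + 2*4) + 2)² = ((2 + 8) + 2)² = (10 + 2)² = 12² = 144)
Y(0, -4)*U = ((½)*(-1 + 0)/(-4))*144 = ((½)*(-¼)*(-1))*144 = (⅛)*144 = 18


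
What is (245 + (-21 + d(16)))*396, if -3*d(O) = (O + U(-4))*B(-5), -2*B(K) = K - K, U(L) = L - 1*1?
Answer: 88704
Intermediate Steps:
U(L) = -1 + L (U(L) = L - 1 = -1 + L)
B(K) = 0 (B(K) = -(K - K)/2 = -½*0 = 0)
d(O) = 0 (d(O) = -(O + (-1 - 4))*0/3 = -(O - 5)*0/3 = -(-5 + O)*0/3 = -⅓*0 = 0)
(245 + (-21 + d(16)))*396 = (245 + (-21 + 0))*396 = (245 - 21)*396 = 224*396 = 88704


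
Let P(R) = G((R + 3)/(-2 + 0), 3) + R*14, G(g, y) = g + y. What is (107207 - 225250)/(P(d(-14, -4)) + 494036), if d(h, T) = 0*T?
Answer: -236086/988075 ≈ -0.23894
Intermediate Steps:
d(h, T) = 0
P(R) = 3/2 + 27*R/2 (P(R) = ((R + 3)/(-2 + 0) + 3) + R*14 = ((3 + R)/(-2) + 3) + 14*R = ((3 + R)*(-½) + 3) + 14*R = ((-3/2 - R/2) + 3) + 14*R = (3/2 - R/2) + 14*R = 3/2 + 27*R/2)
(107207 - 225250)/(P(d(-14, -4)) + 494036) = (107207 - 225250)/((3/2 + (27/2)*0) + 494036) = -118043/((3/2 + 0) + 494036) = -118043/(3/2 + 494036) = -118043/988075/2 = -118043*2/988075 = -236086/988075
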